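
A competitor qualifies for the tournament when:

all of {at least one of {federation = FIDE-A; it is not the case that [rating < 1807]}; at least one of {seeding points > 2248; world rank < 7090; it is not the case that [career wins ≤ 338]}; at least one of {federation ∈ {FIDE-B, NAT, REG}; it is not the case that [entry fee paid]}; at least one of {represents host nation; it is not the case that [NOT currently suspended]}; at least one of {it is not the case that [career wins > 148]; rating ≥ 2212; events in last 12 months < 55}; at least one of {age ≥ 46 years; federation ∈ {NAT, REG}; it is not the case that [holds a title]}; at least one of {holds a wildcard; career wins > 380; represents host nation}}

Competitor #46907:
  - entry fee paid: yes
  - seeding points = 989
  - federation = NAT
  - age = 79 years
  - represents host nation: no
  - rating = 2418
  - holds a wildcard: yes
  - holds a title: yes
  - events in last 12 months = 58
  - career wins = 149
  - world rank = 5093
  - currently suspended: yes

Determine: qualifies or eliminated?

Qualifies

Atomic conditions:
  federation = FIDE-A: NAT == FIDE-A is false
  rating < 1807: 2418 < 1807 is false
  seeding points > 2248: 989 > 2248 is false
  world rank < 7090: 5093 < 7090 is true
  career wins ≤ 338: 149 ≤ 338 is true
  federation ∈ {FIDE-B, NAT, REG}: NAT is in the set → true
  entry fee paid: yes → true
  represents host nation: no → false
  NOT currently suspended: yes → false
  career wins > 148: 149 > 148 is true
  rating ≥ 2212: 2418 ≥ 2212 is true
  events in last 12 months < 55: 58 < 55 is false
  age ≥ 46 years: 79 ≥ 46 is true
  federation ∈ {NAT, REG}: NAT is in the set → true
  holds a title: yes → true
  holds a wildcard: yes → true
  career wins > 380: 149 > 380 is false
Combine:
[1.2] NOT false = true
[1] false OR true = true
[2.3] NOT true = false
[2] false OR true OR false = true
[3.2] NOT true = false
[3] true OR false = true
[4.2] NOT false = true
[4] false OR true = true
[5.1] NOT true = false
[5] false OR true OR false = true
[6.3] NOT true = false
[6] true OR true OR false = true
[7] true OR false OR false = true
[root] true AND true AND true AND true AND true AND true AND true = true
Overall: true → qualifies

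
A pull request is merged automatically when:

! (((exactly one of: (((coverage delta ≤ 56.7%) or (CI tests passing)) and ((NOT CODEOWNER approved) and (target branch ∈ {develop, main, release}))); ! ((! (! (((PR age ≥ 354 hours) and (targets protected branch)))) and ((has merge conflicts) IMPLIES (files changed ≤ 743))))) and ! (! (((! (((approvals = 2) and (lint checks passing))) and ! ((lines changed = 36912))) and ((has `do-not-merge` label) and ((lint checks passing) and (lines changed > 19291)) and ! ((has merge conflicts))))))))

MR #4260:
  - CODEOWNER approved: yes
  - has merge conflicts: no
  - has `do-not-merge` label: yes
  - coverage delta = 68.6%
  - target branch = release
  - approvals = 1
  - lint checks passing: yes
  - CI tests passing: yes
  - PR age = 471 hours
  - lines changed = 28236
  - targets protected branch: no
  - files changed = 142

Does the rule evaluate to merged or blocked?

Blocked

Atomic conditions:
  coverage delta ≤ 56.7%: 68.6 ≤ 56.7 is false
  CI tests passing: yes → true
  NOT CODEOWNER approved: yes → false
  target branch ∈ {develop, main, release}: release is in the set → true
  PR age ≥ 354 hours: 471 ≥ 354 is true
  targets protected branch: no → false
  has merge conflicts: no → false
  files changed ≤ 743: 142 ≤ 743 is true
  approvals = 2: 1 == 2 is false
  lint checks passing: yes → true
  lines changed = 36912: 28236 == 36912 is false
  has `do-not-merge` label: yes → true
  lines changed > 19291: 28236 > 19291 is true
Combine:
[1.1.1.1] false OR true = true
[1.1.1.2] false AND true = false
[1.1.1] true AND false = false
[1.1.2.1.1.1.1] true AND false = false
[1.1.2.1.1.1] NOT false = true
[1.1.2.1.1] NOT true = false
[1.1.2.1.2] false → true (antecedent false ⇒ implication holds) = true
[1.1.2.1] false AND true = false
[1.1.2] NOT false = true
[1.1] exactly-one(false, true) = true
[1.2.1.1.1.1.1] false AND true = false
[1.2.1.1.1.1] NOT false = true
[1.2.1.1.1.2] NOT false = true
[1.2.1.1.1] true AND true = true
[1.2.1.1.2.2] true AND true = true
[1.2.1.1.2.3] NOT false = true
[1.2.1.1.2] true AND true AND true = true
[1.2.1.1] true AND true = true
[1.2.1] NOT true = false
[1.2] NOT false = true
[1] true AND true = true
[root] NOT true = false
Overall: false → blocked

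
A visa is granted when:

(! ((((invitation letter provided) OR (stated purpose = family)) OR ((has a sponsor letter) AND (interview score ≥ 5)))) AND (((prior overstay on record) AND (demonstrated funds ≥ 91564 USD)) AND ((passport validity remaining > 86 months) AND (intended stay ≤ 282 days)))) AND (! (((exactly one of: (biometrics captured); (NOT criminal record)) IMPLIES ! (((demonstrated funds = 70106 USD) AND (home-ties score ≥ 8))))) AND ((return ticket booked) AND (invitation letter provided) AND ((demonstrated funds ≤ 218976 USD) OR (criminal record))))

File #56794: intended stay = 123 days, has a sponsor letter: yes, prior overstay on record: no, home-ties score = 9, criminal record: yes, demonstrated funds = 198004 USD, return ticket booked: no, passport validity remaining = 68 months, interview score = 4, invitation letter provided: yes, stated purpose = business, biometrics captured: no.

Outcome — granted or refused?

Atomic conditions:
  invitation letter provided: yes → true
  stated purpose = family: business == family is false
  has a sponsor letter: yes → true
  interview score ≥ 5: 4 ≥ 5 is false
  prior overstay on record: no → false
  demonstrated funds ≥ 91564 USD: 198004 ≥ 91564 is true
  passport validity remaining > 86 months: 68 > 86 is false
  intended stay ≤ 282 days: 123 ≤ 282 is true
  biometrics captured: no → false
  NOT criminal record: yes → false
  demonstrated funds = 70106 USD: 198004 == 70106 is false
  home-ties score ≥ 8: 9 ≥ 8 is true
  return ticket booked: no → false
  demonstrated funds ≤ 218976 USD: 198004 ≤ 218976 is true
  criminal record: yes → true
Combine:
[1.1.1.1] true OR false = true
[1.1.1.2] true AND false = false
[1.1.1] true OR false = true
[1.1] NOT true = false
[1.2.1] false AND true = false
[1.2.2] false AND true = false
[1.2] false AND false = false
[1] false AND false = false
[2.1.1.1] exactly-one(false, false) = false
[2.1.1.2.1] false AND true = false
[2.1.1.2] NOT false = true
[2.1.1] false → true (antecedent false ⇒ implication holds) = true
[2.1] NOT true = false
[2.2.3] true OR true = true
[2.2] false AND true AND true = false
[2] false AND false = false
[root] false AND false = false
Overall: false → refused

Refused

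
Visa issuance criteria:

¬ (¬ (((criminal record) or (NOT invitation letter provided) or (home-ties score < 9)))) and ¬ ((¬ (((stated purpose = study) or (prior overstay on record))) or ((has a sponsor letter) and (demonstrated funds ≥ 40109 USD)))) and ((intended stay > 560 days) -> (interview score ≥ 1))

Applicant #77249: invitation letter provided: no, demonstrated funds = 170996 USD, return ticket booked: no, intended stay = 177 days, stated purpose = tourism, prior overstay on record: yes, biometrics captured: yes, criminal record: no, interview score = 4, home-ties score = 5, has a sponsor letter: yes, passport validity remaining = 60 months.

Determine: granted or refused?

Refused

Atomic conditions:
  criminal record: no → false
  NOT invitation letter provided: no → true
  home-ties score < 9: 5 < 9 is true
  stated purpose = study: tourism == study is false
  prior overstay on record: yes → true
  has a sponsor letter: yes → true
  demonstrated funds ≥ 40109 USD: 170996 ≥ 40109 is true
  intended stay > 560 days: 177 > 560 is false
  interview score ≥ 1: 4 ≥ 1 is true
Combine:
[1.1.1] false OR true OR true = true
[1.1] NOT true = false
[1] NOT false = true
[2.1.1.1] false OR true = true
[2.1.1] NOT true = false
[2.1.2] true AND true = true
[2.1] false OR true = true
[2] NOT true = false
[3] false → true (antecedent false ⇒ implication holds) = true
[root] true AND false AND true = false
Overall: false → refused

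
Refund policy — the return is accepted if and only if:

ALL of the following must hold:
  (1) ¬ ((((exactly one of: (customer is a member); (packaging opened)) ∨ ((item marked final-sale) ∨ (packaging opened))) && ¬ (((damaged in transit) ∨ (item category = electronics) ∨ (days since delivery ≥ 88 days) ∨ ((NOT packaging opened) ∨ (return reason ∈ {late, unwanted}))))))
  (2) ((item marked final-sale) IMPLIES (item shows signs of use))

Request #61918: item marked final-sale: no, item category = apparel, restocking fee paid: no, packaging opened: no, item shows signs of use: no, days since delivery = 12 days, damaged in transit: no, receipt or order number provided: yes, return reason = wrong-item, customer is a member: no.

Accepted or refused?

Atomic conditions:
  customer is a member: no → false
  packaging opened: no → false
  item marked final-sale: no → false
  damaged in transit: no → false
  item category = electronics: apparel == electronics is false
  days since delivery ≥ 88 days: 12 ≥ 88 is false
  NOT packaging opened: no → true
  return reason ∈ {late, unwanted}: wrong-item is not in the set → false
  item shows signs of use: no → false
Combine:
[1.1.1.1] exactly-one(false, false) = false
[1.1.1.2] false OR false = false
[1.1.1] false OR false = false
[1.1.2.1.4] true OR false = true
[1.1.2.1] false OR false OR false OR true = true
[1.1.2] NOT true = false
[1.1] false AND false = false
[1] NOT false = true
[2] false → false (antecedent false ⇒ implication holds) = true
[root] true AND true = true
Overall: true → accepted

Accepted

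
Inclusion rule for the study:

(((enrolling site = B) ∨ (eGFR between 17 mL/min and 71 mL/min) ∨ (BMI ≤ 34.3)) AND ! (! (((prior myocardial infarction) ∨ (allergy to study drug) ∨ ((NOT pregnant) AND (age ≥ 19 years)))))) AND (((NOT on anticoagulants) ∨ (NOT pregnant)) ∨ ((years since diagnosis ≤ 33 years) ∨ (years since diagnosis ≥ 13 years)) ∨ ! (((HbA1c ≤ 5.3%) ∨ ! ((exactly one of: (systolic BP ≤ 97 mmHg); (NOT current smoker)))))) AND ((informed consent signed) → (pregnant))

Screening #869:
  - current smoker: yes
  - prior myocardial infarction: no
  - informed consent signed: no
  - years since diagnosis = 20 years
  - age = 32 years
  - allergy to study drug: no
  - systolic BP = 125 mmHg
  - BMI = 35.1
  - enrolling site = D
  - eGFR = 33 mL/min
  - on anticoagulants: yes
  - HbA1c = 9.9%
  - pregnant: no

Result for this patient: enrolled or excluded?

Atomic conditions:
  enrolling site = B: D == B is false
  eGFR between 17 mL/min and 71 mL/min: 33 in [17, 71] is true
  BMI ≤ 34.3: 35.1 ≤ 34.3 is false
  prior myocardial infarction: no → false
  allergy to study drug: no → false
  NOT pregnant: no → true
  age ≥ 19 years: 32 ≥ 19 is true
  NOT on anticoagulants: yes → false
  years since diagnosis ≤ 33 years: 20 ≤ 33 is true
  years since diagnosis ≥ 13 years: 20 ≥ 13 is true
  HbA1c ≤ 5.3%: 9.9 ≤ 5.3 is false
  systolic BP ≤ 97 mmHg: 125 ≤ 97 is false
  NOT current smoker: yes → false
  informed consent signed: no → false
  pregnant: no → false
Combine:
[1.1] false OR true OR false = true
[1.2.1.1.3] true AND true = true
[1.2.1.1] false OR false OR true = true
[1.2.1] NOT true = false
[1.2] NOT false = true
[1] true AND true = true
[2.1] false OR true = true
[2.2] true OR true = true
[2.3.1.2.1] exactly-one(false, false) = false
[2.3.1.2] NOT false = true
[2.3.1] false OR true = true
[2.3] NOT true = false
[2] true OR true OR false = true
[3] false → false (antecedent false ⇒ implication holds) = true
[root] true AND true AND true = true
Overall: true → enrolled

Enrolled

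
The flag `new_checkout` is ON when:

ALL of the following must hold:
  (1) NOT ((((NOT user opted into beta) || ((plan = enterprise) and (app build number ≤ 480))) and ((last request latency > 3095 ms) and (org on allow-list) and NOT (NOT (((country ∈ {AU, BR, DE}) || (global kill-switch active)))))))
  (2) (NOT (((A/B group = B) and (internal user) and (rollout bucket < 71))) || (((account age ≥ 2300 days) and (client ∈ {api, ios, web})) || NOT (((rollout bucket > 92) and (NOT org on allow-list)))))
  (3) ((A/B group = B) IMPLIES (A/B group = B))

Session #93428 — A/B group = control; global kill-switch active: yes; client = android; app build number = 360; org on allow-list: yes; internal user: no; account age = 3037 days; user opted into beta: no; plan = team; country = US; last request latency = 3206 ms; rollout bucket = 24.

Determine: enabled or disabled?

Atomic conditions:
  NOT user opted into beta: no → true
  plan = enterprise: team == enterprise is false
  app build number ≤ 480: 360 ≤ 480 is true
  last request latency > 3095 ms: 3206 > 3095 is true
  org on allow-list: yes → true
  country ∈ {AU, BR, DE}: US is not in the set → false
  global kill-switch active: yes → true
  A/B group = B: control == B is false
  internal user: no → false
  rollout bucket < 71: 24 < 71 is true
  account age ≥ 2300 days: 3037 ≥ 2300 is true
  client ∈ {api, ios, web}: android is not in the set → false
  rollout bucket > 92: 24 > 92 is false
  NOT org on allow-list: yes → false
Combine:
[1.1.1.2] false AND true = false
[1.1.1] true OR false = true
[1.1.2.3.1.1] false OR true = true
[1.1.2.3.1] NOT true = false
[1.1.2.3] NOT false = true
[1.1.2] true AND true AND true = true
[1.1] true AND true = true
[1] NOT true = false
[2.1.1] false AND false AND true = false
[2.1] NOT false = true
[2.2.1] true AND false = false
[2.2.2.1] false AND false = false
[2.2.2] NOT false = true
[2.2] false OR true = true
[2] true OR true = true
[3] false → false (antecedent false ⇒ implication holds) = true
[root] false AND true AND true = false
Overall: false → disabled

Disabled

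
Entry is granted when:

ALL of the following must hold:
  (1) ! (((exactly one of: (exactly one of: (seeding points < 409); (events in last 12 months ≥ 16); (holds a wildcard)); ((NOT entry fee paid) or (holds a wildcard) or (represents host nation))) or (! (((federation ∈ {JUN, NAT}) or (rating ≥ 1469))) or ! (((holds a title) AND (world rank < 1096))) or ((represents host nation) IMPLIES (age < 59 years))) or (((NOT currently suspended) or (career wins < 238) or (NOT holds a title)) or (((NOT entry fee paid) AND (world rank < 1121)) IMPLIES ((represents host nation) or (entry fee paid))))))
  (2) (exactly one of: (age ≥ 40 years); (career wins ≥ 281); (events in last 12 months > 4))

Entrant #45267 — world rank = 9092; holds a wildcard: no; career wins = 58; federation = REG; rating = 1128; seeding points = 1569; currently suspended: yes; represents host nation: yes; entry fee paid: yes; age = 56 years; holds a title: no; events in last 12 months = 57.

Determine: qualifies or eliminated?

Eliminated

Atomic conditions:
  seeding points < 409: 1569 < 409 is false
  events in last 12 months ≥ 16: 57 ≥ 16 is true
  holds a wildcard: no → false
  NOT entry fee paid: yes → false
  represents host nation: yes → true
  federation ∈ {JUN, NAT}: REG is not in the set → false
  rating ≥ 1469: 1128 ≥ 1469 is false
  holds a title: no → false
  world rank < 1096: 9092 < 1096 is false
  age < 59 years: 56 < 59 is true
  NOT currently suspended: yes → false
  career wins < 238: 58 < 238 is true
  NOT holds a title: no → true
  world rank < 1121: 9092 < 1121 is false
  entry fee paid: yes → true
  age ≥ 40 years: 56 ≥ 40 is true
  career wins ≥ 281: 58 ≥ 281 is false
  events in last 12 months > 4: 57 > 4 is true
Combine:
[1.1.1.1] exactly-one(false, true, false) = true
[1.1.1.2] false OR false OR true = true
[1.1.1] exactly-one(true, true) = false
[1.1.2.1.1] false OR false = false
[1.1.2.1] NOT false = true
[1.1.2.2.1] false AND false = false
[1.1.2.2] NOT false = true
[1.1.2.3] true → true = true
[1.1.2] true OR true OR true = true
[1.1.3.1] false OR true OR true = true
[1.1.3.2.1] false AND false = false
[1.1.3.2.2] true OR true = true
[1.1.3.2] false → true (antecedent false ⇒ implication holds) = true
[1.1.3] true OR true = true
[1.1] false OR true OR true = true
[1] NOT true = false
[2] exactly-one(true, false, true) = false
[root] false AND false = false
Overall: false → eliminated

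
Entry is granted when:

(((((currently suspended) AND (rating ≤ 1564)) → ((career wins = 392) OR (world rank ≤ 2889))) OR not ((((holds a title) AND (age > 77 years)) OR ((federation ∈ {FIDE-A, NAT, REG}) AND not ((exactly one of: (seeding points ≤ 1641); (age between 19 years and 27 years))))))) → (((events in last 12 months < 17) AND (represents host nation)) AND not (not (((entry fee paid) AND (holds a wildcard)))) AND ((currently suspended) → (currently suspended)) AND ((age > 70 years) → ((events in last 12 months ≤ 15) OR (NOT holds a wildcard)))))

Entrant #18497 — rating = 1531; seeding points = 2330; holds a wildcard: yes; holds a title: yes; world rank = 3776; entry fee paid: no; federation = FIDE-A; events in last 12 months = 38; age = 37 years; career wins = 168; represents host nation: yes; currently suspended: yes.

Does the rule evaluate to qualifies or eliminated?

Atomic conditions:
  currently suspended: yes → true
  rating ≤ 1564: 1531 ≤ 1564 is true
  career wins = 392: 168 == 392 is false
  world rank ≤ 2889: 3776 ≤ 2889 is false
  holds a title: yes → true
  age > 77 years: 37 > 77 is false
  federation ∈ {FIDE-A, NAT, REG}: FIDE-A is in the set → true
  seeding points ≤ 1641: 2330 ≤ 1641 is false
  age between 19 years and 27 years: 37 in [19, 27] is false
  events in last 12 months < 17: 38 < 17 is false
  represents host nation: yes → true
  entry fee paid: no → false
  holds a wildcard: yes → true
  age > 70 years: 37 > 70 is false
  events in last 12 months ≤ 15: 38 ≤ 15 is false
  NOT holds a wildcard: yes → false
Combine:
[1.1.1] true AND true = true
[1.1.2] false OR false = false
[1.1] true → false = false
[1.2.1.1] true AND false = false
[1.2.1.2.2.1] exactly-one(false, false) = false
[1.2.1.2.2] NOT false = true
[1.2.1.2] true AND true = true
[1.2.1] false OR true = true
[1.2] NOT true = false
[1] false OR false = false
[2.1] false AND true = false
[2.2.1.1] false AND true = false
[2.2.1] NOT false = true
[2.2] NOT true = false
[2.3] true → true = true
[2.4.2] false OR false = false
[2.4] false → false (antecedent false ⇒ implication holds) = true
[2] false AND false AND true AND true = false
[root] false → false (antecedent false ⇒ implication holds) = true
Overall: true → qualifies

Qualifies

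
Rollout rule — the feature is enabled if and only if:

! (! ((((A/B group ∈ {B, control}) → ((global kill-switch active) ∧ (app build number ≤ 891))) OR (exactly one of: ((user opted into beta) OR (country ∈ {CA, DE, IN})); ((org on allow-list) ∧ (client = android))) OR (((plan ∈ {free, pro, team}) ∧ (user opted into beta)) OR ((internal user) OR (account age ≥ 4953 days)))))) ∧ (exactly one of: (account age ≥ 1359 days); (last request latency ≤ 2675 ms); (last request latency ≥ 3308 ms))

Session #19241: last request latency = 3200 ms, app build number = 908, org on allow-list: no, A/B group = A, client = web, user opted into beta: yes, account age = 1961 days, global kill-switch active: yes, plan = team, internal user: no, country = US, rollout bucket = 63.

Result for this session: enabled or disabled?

Atomic conditions:
  A/B group ∈ {B, control}: A is not in the set → false
  global kill-switch active: yes → true
  app build number ≤ 891: 908 ≤ 891 is false
  user opted into beta: yes → true
  country ∈ {CA, DE, IN}: US is not in the set → false
  org on allow-list: no → false
  client = android: web == android is false
  plan ∈ {free, pro, team}: team is in the set → true
  internal user: no → false
  account age ≥ 4953 days: 1961 ≥ 4953 is false
  account age ≥ 1359 days: 1961 ≥ 1359 is true
  last request latency ≤ 2675 ms: 3200 ≤ 2675 is false
  last request latency ≥ 3308 ms: 3200 ≥ 3308 is false
Combine:
[1.1.1.1.2] true AND false = false
[1.1.1.1] false → false (antecedent false ⇒ implication holds) = true
[1.1.1.2.1] true OR false = true
[1.1.1.2.2] false AND false = false
[1.1.1.2] exactly-one(true, false) = true
[1.1.1.3.1] true AND true = true
[1.1.1.3.2] false OR false = false
[1.1.1.3] true OR false = true
[1.1.1] true OR true OR true = true
[1.1] NOT true = false
[1] NOT false = true
[2] exactly-one(true, false, false) = true
[root] true AND true = true
Overall: true → enabled

Enabled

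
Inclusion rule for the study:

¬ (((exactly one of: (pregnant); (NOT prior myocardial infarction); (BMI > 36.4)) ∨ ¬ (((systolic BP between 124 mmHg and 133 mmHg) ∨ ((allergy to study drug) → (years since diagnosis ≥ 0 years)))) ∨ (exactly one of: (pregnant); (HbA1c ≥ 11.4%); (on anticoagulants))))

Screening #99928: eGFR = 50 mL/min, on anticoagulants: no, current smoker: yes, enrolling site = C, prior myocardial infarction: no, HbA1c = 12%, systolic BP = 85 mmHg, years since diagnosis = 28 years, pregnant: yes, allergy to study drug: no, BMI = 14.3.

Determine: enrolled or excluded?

Atomic conditions:
  pregnant: yes → true
  NOT prior myocardial infarction: no → true
  BMI > 36.4: 14.3 > 36.4 is false
  systolic BP between 124 mmHg and 133 mmHg: 85 in [124, 133] is false
  allergy to study drug: no → false
  years since diagnosis ≥ 0 years: 28 ≥ 0 is true
  HbA1c ≥ 11.4%: 12 ≥ 11.4 is true
  on anticoagulants: no → false
Combine:
[1.1] exactly-one(true, true, false) = false
[1.2.1.2] false → true (antecedent false ⇒ implication holds) = true
[1.2.1] false OR true = true
[1.2] NOT true = false
[1.3] exactly-one(true, true, false) = false
[1] false OR false OR false = false
[root] NOT false = true
Overall: true → enrolled

Enrolled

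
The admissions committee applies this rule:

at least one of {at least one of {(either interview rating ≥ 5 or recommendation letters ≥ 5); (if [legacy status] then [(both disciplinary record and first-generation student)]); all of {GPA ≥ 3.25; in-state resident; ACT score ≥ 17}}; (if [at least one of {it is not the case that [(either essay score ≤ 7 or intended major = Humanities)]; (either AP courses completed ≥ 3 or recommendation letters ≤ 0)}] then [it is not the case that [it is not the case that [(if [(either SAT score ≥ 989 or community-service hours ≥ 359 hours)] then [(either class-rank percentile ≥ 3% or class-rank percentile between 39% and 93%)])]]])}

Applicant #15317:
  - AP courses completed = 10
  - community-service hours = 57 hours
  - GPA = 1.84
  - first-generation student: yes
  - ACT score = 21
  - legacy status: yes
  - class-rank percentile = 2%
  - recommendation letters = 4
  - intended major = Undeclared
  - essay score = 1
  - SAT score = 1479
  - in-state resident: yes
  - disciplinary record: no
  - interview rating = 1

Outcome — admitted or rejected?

Atomic conditions:
  interview rating ≥ 5: 1 ≥ 5 is false
  recommendation letters ≥ 5: 4 ≥ 5 is false
  legacy status: yes → true
  disciplinary record: no → false
  first-generation student: yes → true
  GPA ≥ 3.25: 1.84 ≥ 3.25 is false
  in-state resident: yes → true
  ACT score ≥ 17: 21 ≥ 17 is true
  essay score ≤ 7: 1 ≤ 7 is true
  intended major = Humanities: Undeclared == Humanities is false
  AP courses completed ≥ 3: 10 ≥ 3 is true
  recommendation letters ≤ 0: 4 ≤ 0 is false
  SAT score ≥ 989: 1479 ≥ 989 is true
  community-service hours ≥ 359 hours: 57 ≥ 359 is false
  class-rank percentile ≥ 3%: 2 ≥ 3 is false
  class-rank percentile between 39% and 93%: 2 in [39, 93] is false
Combine:
[1.1] false OR false = false
[1.2.2] false AND true = false
[1.2] true → false = false
[1.3] false AND true AND true = false
[1] false OR false OR false = false
[2.1.1.1] true OR false = true
[2.1.1] NOT true = false
[2.1.2] true OR false = true
[2.1] false OR true = true
[2.2.1.1.1] true OR false = true
[2.2.1.1.2] false OR false = false
[2.2.1.1] true → false = false
[2.2.1] NOT false = true
[2.2] NOT true = false
[2] true → false = false
[root] false OR false = false
Overall: false → rejected

Rejected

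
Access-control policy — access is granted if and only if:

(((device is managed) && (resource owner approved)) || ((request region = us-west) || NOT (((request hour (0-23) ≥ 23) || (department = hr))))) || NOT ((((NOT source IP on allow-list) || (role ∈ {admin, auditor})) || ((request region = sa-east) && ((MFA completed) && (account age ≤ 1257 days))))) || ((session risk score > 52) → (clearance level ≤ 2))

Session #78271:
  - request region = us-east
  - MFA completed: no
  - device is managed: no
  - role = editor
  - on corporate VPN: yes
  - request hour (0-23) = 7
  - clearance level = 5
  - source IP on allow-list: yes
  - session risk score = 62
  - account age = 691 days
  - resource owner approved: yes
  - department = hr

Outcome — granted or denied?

Granted

Atomic conditions:
  device is managed: no → false
  resource owner approved: yes → true
  request region = us-west: us-east == us-west is false
  request hour (0-23) ≥ 23: 7 ≥ 23 is false
  department = hr: hr == hr is true
  NOT source IP on allow-list: yes → false
  role ∈ {admin, auditor}: editor is not in the set → false
  request region = sa-east: us-east == sa-east is false
  MFA completed: no → false
  account age ≤ 1257 days: 691 ≤ 1257 is true
  session risk score > 52: 62 > 52 is true
  clearance level ≤ 2: 5 ≤ 2 is false
Combine:
[1.1] false AND true = false
[1.2.2.1] false OR true = true
[1.2.2] NOT true = false
[1.2] false OR false = false
[1] false OR false = false
[2.1.1] false OR false = false
[2.1.2.2] false AND true = false
[2.1.2] false AND false = false
[2.1] false OR false = false
[2] NOT false = true
[3] true → false = false
[root] false OR true OR false = true
Overall: true → granted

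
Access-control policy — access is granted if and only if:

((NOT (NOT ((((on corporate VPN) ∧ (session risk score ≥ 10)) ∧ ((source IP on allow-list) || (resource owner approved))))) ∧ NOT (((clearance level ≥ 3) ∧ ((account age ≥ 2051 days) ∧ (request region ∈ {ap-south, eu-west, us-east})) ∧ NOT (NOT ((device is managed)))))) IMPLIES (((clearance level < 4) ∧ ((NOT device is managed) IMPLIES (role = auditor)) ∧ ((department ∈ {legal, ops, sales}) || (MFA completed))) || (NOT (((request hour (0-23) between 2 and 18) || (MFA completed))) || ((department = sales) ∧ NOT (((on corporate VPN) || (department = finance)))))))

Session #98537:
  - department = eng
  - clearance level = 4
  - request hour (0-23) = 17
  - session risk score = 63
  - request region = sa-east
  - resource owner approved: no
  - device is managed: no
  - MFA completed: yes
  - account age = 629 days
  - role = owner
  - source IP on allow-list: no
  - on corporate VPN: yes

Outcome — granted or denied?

Granted

Atomic conditions:
  on corporate VPN: yes → true
  session risk score ≥ 10: 63 ≥ 10 is true
  source IP on allow-list: no → false
  resource owner approved: no → false
  clearance level ≥ 3: 4 ≥ 3 is true
  account age ≥ 2051 days: 629 ≥ 2051 is false
  request region ∈ {ap-south, eu-west, us-east}: sa-east is not in the set → false
  device is managed: no → false
  clearance level < 4: 4 < 4 is false
  NOT device is managed: no → true
  role = auditor: owner == auditor is false
  department ∈ {legal, ops, sales}: eng is not in the set → false
  MFA completed: yes → true
  request hour (0-23) between 2 and 18: 17 in [2, 18] is true
  department = sales: eng == sales is false
  department = finance: eng == finance is false
Combine:
[1.1.1.1.1] true AND true = true
[1.1.1.1.2] false OR false = false
[1.1.1.1] true AND false = false
[1.1.1] NOT false = true
[1.1] NOT true = false
[1.2.1.2] false AND false = false
[1.2.1.3.1] NOT false = true
[1.2.1.3] NOT true = false
[1.2.1] true AND false AND false = false
[1.2] NOT false = true
[1] false AND true = false
[2.1.2] true → false = false
[2.1.3] false OR true = true
[2.1] false AND false AND true = false
[2.2.1.1] true OR true = true
[2.2.1] NOT true = false
[2.2.2.2.1] true OR false = true
[2.2.2.2] NOT true = false
[2.2.2] false AND false = false
[2.2] false OR false = false
[2] false OR false = false
[root] false → false (antecedent false ⇒ implication holds) = true
Overall: true → granted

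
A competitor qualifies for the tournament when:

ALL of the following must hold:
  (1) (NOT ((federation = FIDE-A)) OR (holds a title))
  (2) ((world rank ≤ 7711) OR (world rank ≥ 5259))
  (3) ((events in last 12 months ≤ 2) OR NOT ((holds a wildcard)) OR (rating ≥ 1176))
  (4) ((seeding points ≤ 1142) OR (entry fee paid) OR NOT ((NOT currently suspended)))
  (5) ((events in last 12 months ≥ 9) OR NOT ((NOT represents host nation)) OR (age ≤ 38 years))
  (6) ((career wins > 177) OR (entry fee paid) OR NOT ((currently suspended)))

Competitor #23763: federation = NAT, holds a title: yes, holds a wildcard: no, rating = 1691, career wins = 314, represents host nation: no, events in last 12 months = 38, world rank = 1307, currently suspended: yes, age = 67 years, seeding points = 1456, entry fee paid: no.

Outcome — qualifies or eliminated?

Qualifies

Atomic conditions:
  federation = FIDE-A: NAT == FIDE-A is false
  holds a title: yes → true
  world rank ≤ 7711: 1307 ≤ 7711 is true
  world rank ≥ 5259: 1307 ≥ 5259 is false
  events in last 12 months ≤ 2: 38 ≤ 2 is false
  holds a wildcard: no → false
  rating ≥ 1176: 1691 ≥ 1176 is true
  seeding points ≤ 1142: 1456 ≤ 1142 is false
  entry fee paid: no → false
  NOT currently suspended: yes → false
  events in last 12 months ≥ 9: 38 ≥ 9 is true
  NOT represents host nation: no → true
  age ≤ 38 years: 67 ≤ 38 is false
  career wins > 177: 314 > 177 is true
  currently suspended: yes → true
Combine:
[1.1] NOT false = true
[1] true OR true = true
[2] true OR false = true
[3.2] NOT false = true
[3] false OR true OR true = true
[4.3] NOT false = true
[4] false OR false OR true = true
[5.2] NOT true = false
[5] true OR false OR false = true
[6.3] NOT true = false
[6] true OR false OR false = true
[root] true AND true AND true AND true AND true AND true = true
Overall: true → qualifies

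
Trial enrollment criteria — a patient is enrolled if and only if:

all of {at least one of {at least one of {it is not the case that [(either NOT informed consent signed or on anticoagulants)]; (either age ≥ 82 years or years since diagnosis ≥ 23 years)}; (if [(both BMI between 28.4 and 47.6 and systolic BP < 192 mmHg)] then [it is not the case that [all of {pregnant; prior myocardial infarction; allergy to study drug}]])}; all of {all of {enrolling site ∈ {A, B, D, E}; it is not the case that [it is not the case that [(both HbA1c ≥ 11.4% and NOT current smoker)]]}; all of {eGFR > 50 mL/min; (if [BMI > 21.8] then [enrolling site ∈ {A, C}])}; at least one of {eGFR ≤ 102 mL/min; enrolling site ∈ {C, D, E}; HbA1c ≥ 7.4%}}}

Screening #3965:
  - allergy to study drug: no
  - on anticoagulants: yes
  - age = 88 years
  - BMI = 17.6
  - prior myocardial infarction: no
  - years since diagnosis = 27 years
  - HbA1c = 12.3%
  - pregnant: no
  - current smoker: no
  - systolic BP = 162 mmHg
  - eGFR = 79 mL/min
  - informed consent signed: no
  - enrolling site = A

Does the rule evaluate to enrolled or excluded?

Enrolled

Atomic conditions:
  NOT informed consent signed: no → true
  on anticoagulants: yes → true
  age ≥ 82 years: 88 ≥ 82 is true
  years since diagnosis ≥ 23 years: 27 ≥ 23 is true
  BMI between 28.4 and 47.6: 17.6 in [28.4, 47.6] is false
  systolic BP < 192 mmHg: 162 < 192 is true
  pregnant: no → false
  prior myocardial infarction: no → false
  allergy to study drug: no → false
  enrolling site ∈ {A, B, D, E}: A is in the set → true
  HbA1c ≥ 11.4%: 12.3 ≥ 11.4 is true
  NOT current smoker: no → true
  eGFR > 50 mL/min: 79 > 50 is true
  BMI > 21.8: 17.6 > 21.8 is false
  enrolling site ∈ {A, C}: A is in the set → true
  eGFR ≤ 102 mL/min: 79 ≤ 102 is true
  enrolling site ∈ {C, D, E}: A is not in the set → false
  HbA1c ≥ 7.4%: 12.3 ≥ 7.4 is true
Combine:
[1.1.1.1] true OR true = true
[1.1.1] NOT true = false
[1.1.2] true OR true = true
[1.1] false OR true = true
[1.2.1] false AND true = false
[1.2.2.1] false AND false AND false = false
[1.2.2] NOT false = true
[1.2] false → true (antecedent false ⇒ implication holds) = true
[1] true OR true = true
[2.1.2.1.1] true AND true = true
[2.1.2.1] NOT true = false
[2.1.2] NOT false = true
[2.1] true AND true = true
[2.2.2] false → true (antecedent false ⇒ implication holds) = true
[2.2] true AND true = true
[2.3] true OR false OR true = true
[2] true AND true AND true = true
[root] true AND true = true
Overall: true → enrolled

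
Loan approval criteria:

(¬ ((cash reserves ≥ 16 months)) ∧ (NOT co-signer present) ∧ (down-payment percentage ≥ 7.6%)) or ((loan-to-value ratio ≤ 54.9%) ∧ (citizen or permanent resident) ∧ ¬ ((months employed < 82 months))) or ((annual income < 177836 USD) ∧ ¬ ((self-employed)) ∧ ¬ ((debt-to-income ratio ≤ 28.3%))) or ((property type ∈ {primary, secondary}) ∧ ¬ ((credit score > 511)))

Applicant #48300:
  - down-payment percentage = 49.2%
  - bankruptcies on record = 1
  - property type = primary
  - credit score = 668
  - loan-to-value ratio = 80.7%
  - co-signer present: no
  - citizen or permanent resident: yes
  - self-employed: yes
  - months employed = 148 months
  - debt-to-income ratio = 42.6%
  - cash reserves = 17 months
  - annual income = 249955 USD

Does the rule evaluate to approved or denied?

Atomic conditions:
  cash reserves ≥ 16 months: 17 ≥ 16 is true
  NOT co-signer present: no → true
  down-payment percentage ≥ 7.6%: 49.2 ≥ 7.6 is true
  loan-to-value ratio ≤ 54.9%: 80.7 ≤ 54.9 is false
  citizen or permanent resident: yes → true
  months employed < 82 months: 148 < 82 is false
  annual income < 177836 USD: 249955 < 177836 is false
  self-employed: yes → true
  debt-to-income ratio ≤ 28.3%: 42.6 ≤ 28.3 is false
  property type ∈ {primary, secondary}: primary is in the set → true
  credit score > 511: 668 > 511 is true
Combine:
[1.1] NOT true = false
[1] false AND true AND true = false
[2.3] NOT false = true
[2] false AND true AND true = false
[3.2] NOT true = false
[3.3] NOT false = true
[3] false AND false AND true = false
[4.2] NOT true = false
[4] true AND false = false
[root] false OR false OR false OR false = false
Overall: false → denied

Denied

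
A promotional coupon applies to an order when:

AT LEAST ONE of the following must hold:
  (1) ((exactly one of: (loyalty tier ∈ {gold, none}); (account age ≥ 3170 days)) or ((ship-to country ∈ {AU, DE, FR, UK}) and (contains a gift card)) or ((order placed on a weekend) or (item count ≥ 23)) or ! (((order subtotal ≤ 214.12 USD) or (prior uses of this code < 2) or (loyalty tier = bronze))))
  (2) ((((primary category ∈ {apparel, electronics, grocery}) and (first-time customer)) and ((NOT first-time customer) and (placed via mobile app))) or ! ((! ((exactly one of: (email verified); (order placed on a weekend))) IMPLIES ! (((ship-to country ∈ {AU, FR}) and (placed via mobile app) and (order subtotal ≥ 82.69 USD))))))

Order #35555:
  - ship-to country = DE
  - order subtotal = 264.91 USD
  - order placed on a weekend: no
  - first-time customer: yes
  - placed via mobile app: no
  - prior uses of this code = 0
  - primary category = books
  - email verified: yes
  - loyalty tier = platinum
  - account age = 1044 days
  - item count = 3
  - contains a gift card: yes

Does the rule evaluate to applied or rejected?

Atomic conditions:
  loyalty tier ∈ {gold, none}: platinum is not in the set → false
  account age ≥ 3170 days: 1044 ≥ 3170 is false
  ship-to country ∈ {AU, DE, FR, UK}: DE is in the set → true
  contains a gift card: yes → true
  order placed on a weekend: no → false
  item count ≥ 23: 3 ≥ 23 is false
  order subtotal ≤ 214.12 USD: 264.91 ≤ 214.12 is false
  prior uses of this code < 2: 0 < 2 is true
  loyalty tier = bronze: platinum == bronze is false
  primary category ∈ {apparel, electronics, grocery}: books is not in the set → false
  first-time customer: yes → true
  NOT first-time customer: yes → false
  placed via mobile app: no → false
  email verified: yes → true
  ship-to country ∈ {AU, FR}: DE is not in the set → false
  order subtotal ≥ 82.69 USD: 264.91 ≥ 82.69 is true
Combine:
[1.1] exactly-one(false, false) = false
[1.2] true AND true = true
[1.3] false OR false = false
[1.4.1] false OR true OR false = true
[1.4] NOT true = false
[1] false OR true OR false OR false = true
[2.1.1] false AND true = false
[2.1.2] false AND false = false
[2.1] false AND false = false
[2.2.1.1.1] exactly-one(true, false) = true
[2.2.1.1] NOT true = false
[2.2.1.2.1] false AND false AND true = false
[2.2.1.2] NOT false = true
[2.2.1] false → true (antecedent false ⇒ implication holds) = true
[2.2] NOT true = false
[2] false OR false = false
[root] true OR false = true
Overall: true → applied

Applied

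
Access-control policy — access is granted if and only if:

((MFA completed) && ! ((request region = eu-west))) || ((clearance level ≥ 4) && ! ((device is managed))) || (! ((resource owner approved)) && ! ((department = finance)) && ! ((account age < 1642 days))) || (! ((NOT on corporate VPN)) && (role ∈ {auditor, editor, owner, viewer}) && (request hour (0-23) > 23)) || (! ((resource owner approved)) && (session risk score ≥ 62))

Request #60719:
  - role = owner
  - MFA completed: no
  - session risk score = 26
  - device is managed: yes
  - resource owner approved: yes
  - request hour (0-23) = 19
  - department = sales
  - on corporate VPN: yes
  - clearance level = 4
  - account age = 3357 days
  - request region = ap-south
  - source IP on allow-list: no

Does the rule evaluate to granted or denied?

Atomic conditions:
  MFA completed: no → false
  request region = eu-west: ap-south == eu-west is false
  clearance level ≥ 4: 4 ≥ 4 is true
  device is managed: yes → true
  resource owner approved: yes → true
  department = finance: sales == finance is false
  account age < 1642 days: 3357 < 1642 is false
  NOT on corporate VPN: yes → false
  role ∈ {auditor, editor, owner, viewer}: owner is in the set → true
  request hour (0-23) > 23: 19 > 23 is false
  session risk score ≥ 62: 26 ≥ 62 is false
Combine:
[1.2] NOT false = true
[1] false AND true = false
[2.2] NOT true = false
[2] true AND false = false
[3.1] NOT true = false
[3.2] NOT false = true
[3.3] NOT false = true
[3] false AND true AND true = false
[4.1] NOT false = true
[4] true AND true AND false = false
[5.1] NOT true = false
[5] false AND false = false
[root] false OR false OR false OR false OR false = false
Overall: false → denied

Denied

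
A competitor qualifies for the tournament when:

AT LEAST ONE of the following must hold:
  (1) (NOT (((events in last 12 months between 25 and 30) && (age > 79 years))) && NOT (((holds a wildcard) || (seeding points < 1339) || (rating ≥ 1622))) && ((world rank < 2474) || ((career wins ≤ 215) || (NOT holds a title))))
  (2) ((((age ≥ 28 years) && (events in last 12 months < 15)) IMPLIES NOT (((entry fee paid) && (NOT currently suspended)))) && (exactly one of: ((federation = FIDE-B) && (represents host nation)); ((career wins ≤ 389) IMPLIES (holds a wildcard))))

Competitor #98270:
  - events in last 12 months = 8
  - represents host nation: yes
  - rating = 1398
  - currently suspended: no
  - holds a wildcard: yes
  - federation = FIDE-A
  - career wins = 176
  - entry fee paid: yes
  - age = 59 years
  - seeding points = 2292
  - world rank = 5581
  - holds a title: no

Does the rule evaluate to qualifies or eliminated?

Atomic conditions:
  events in last 12 months between 25 and 30: 8 in [25, 30] is false
  age > 79 years: 59 > 79 is false
  holds a wildcard: yes → true
  seeding points < 1339: 2292 < 1339 is false
  rating ≥ 1622: 1398 ≥ 1622 is false
  world rank < 2474: 5581 < 2474 is false
  career wins ≤ 215: 176 ≤ 215 is true
  NOT holds a title: no → true
  age ≥ 28 years: 59 ≥ 28 is true
  events in last 12 months < 15: 8 < 15 is true
  entry fee paid: yes → true
  NOT currently suspended: no → true
  federation = FIDE-B: FIDE-A == FIDE-B is false
  represents host nation: yes → true
  career wins ≤ 389: 176 ≤ 389 is true
Combine:
[1.1.1] false AND false = false
[1.1] NOT false = true
[1.2.1] true OR false OR false = true
[1.2] NOT true = false
[1.3.2] true OR true = true
[1.3] false OR true = true
[1] true AND false AND true = false
[2.1.1] true AND true = true
[2.1.2.1] true AND true = true
[2.1.2] NOT true = false
[2.1] true → false = false
[2.2.1] false AND true = false
[2.2.2] true → true = true
[2.2] exactly-one(false, true) = true
[2] false AND true = false
[root] false OR false = false
Overall: false → eliminated

Eliminated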